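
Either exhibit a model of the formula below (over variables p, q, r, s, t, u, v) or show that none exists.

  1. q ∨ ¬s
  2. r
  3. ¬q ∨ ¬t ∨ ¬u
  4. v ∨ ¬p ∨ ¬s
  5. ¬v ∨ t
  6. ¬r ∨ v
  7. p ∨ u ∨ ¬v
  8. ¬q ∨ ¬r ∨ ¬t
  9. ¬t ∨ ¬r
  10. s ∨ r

From the singleton clause (r), r = True.
From the singleton clause (v), v = True.
From the singleton clause (t), t = True.
But (¬t) is also a unit clause — contradiction.

UNSATISFIABLE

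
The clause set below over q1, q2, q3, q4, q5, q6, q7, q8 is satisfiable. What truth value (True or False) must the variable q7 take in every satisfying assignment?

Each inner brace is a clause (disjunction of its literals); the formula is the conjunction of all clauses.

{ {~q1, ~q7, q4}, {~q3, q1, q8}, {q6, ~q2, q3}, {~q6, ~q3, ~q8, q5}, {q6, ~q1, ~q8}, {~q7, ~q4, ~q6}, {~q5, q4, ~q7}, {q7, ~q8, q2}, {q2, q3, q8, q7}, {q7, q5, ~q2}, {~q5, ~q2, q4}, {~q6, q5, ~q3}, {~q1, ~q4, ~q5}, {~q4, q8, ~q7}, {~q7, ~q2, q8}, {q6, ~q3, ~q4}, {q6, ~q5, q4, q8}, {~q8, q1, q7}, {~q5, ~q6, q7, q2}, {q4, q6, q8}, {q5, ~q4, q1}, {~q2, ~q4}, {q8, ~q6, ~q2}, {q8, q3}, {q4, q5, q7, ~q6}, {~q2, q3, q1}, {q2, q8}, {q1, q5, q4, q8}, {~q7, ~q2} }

Suppose q7 = 0.
Try q8 = 0.
(q3) alone gives q3 = 1.
(q1) alone gives q1 = 1.
(q2) alone gives q2 = 1.
(q5) alone gives q5 = 1.
(q4) alone gives q4 = 1.
Now (~q4) is unsatisfied and unit — conflict.
That branch fails; take q8 = 1 instead.
(q2) alone gives q2 = 1.
(q5) alone gives q5 = 1.
(q4) alone gives q4 = 1.
Now (~q4) is unsatisfied and unit — conflict.
Either choice for q8 ends in contradiction.
So every satisfying assignment has q7 = True.

True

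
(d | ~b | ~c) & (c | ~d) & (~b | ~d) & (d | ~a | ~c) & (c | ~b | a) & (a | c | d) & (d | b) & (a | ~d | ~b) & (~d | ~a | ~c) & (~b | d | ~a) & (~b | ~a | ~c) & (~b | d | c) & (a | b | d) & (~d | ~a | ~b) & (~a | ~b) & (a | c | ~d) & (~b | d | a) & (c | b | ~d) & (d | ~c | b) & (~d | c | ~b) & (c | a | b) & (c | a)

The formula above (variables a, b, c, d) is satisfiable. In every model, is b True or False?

Suppose b = 1.
The clause (~d) is unit, so d = 0.
The clause (~c) is unit, so c = 0.
That conflicts with the unit clause (c).
So every satisfying assignment has b = False.

False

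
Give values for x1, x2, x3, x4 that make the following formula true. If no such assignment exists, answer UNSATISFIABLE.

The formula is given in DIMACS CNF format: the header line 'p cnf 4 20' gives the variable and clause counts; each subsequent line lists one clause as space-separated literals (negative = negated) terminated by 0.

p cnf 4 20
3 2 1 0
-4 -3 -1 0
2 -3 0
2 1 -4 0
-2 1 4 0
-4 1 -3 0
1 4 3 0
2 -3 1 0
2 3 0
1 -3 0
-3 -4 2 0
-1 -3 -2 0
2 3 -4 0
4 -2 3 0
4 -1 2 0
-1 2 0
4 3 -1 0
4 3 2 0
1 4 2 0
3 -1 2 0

Suppose x2 = True.
Suppose x1 = False.
From the singleton clause (x4), x4 = True.
From the singleton clause (¬x3), x3 = False.
This assignment satisfies each clause.

x1: False; x2: True; x3: False; x4: True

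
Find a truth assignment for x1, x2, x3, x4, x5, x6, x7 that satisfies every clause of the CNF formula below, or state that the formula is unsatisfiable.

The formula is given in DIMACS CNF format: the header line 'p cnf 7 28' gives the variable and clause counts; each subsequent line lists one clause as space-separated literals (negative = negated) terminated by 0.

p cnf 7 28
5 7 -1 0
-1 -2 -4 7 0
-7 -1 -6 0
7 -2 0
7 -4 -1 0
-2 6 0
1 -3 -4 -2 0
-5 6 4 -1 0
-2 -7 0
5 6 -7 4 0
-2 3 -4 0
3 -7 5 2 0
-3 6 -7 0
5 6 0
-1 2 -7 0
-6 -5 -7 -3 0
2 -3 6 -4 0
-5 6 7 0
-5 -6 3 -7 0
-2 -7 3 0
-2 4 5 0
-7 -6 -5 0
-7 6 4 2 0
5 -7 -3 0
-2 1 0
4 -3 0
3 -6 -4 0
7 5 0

x1 ↦ False; x2 ↦ False; x3 ↦ False; x4 ↦ False; x5 ↦ True; x6 ↦ True; x7 ↦ False

Branch on x7: set x7 = False.
(¬x2) alone gives x2 = False.
(x5) alone gives x5 = True.
(x6) alone gives x6 = True.
Branch on x4: set x4 = False.
(¬x3) alone gives x3 = False.
All clauses hold; x1 can take either value.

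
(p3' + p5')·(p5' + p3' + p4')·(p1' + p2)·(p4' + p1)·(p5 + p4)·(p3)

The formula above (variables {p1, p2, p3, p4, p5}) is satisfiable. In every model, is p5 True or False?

Suppose p5 = 1.
(p3') alone gives p3 = 0.
Now (p3) is unsatisfied and unit — conflict.
So every satisfying assignment has p5 = False.

False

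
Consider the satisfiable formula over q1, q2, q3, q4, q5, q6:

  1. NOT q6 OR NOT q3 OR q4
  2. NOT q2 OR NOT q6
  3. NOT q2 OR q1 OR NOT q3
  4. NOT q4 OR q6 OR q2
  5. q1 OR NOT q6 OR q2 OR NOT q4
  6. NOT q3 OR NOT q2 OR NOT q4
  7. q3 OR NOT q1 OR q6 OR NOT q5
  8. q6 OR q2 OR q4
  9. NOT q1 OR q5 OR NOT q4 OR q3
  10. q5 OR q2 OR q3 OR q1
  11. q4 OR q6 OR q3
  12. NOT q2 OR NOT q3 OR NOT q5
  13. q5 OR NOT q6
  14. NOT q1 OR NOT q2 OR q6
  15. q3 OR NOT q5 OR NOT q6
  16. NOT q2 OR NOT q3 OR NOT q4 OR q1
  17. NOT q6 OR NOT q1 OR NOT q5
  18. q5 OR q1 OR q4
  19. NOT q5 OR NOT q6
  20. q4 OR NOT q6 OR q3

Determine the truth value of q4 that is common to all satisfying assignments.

Suppose q4 = false.
Case q6 = false:
(q2) alone gives q2 = true.
(q3) alone gives q3 = true.
(q1) alone gives q1 = true.
Now (NOT q1) is unsatisfied and unit — conflict.
That branch fails; take q6 = true instead.
(NOT q3) alone gives q3 = false.
Now (q3) is unsatisfied and unit — conflict.
Both values of q6 lead to a conflict.
So every satisfying assignment has q4 = True.

True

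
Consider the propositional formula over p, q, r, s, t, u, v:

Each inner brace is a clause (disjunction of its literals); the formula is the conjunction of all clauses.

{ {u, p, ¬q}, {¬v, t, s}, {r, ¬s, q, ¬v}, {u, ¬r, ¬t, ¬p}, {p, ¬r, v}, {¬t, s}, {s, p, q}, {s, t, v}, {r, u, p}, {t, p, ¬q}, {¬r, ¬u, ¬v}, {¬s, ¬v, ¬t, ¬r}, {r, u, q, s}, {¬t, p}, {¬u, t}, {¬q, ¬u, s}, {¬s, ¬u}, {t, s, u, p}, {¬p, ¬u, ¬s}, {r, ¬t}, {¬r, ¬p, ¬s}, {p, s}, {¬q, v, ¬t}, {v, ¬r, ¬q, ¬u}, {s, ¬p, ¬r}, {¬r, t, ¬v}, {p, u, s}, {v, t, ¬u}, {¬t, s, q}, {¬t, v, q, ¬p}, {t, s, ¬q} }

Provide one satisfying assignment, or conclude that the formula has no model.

p=True; q=False; r=False; s=True; t=False; u=False; v=False

Try t = False.
Unit clause (¬u) forces u = False.
Try p = True.
Try v = False.
Unit clause (s) forces s = True.
Unit clause (¬r) forces r = False.
Every clause is now satisfied; q is unconstrained.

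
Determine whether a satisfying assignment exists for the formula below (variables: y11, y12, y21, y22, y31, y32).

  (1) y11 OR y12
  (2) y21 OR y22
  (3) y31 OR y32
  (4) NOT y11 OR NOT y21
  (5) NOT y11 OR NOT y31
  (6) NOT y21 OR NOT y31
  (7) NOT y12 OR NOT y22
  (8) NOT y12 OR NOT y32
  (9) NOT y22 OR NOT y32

No, unsatisfiable

Case y11 = true:
Unit clause (NOT y21) forces y21 = false.
Unit clause (y22) forces y22 = true.
Unit clause (NOT y31) forces y31 = false.
Unit clause (y32) forces y32 = true.
Now (NOT y32) is unsatisfied and unit — conflict.
That branch fails; take y11 = false instead.
Unit clause (y12) forces y12 = true.
Unit clause (NOT y22) forces y22 = false.
Unit clause (y21) forces y21 = true.
Unit clause (NOT y31) forces y31 = false.
Unit clause (y32) forces y32 = true.
Now (NOT y32) is unsatisfied and unit — conflict.
Either choice for y11 ends in contradiction.
No assignment satisfies every clause.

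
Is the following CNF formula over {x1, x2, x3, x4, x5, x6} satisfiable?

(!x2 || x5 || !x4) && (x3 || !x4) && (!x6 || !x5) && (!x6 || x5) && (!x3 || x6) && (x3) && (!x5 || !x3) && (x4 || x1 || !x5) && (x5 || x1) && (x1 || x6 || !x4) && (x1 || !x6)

Unit clause (x3) forces x3 = true.
Unit clause (x6) forces x6 = true.
Unit clause (!x5) forces x5 = false.
But (x5) is also a unit clause — contradiction.
No assignment satisfies every clause.

No, unsatisfiable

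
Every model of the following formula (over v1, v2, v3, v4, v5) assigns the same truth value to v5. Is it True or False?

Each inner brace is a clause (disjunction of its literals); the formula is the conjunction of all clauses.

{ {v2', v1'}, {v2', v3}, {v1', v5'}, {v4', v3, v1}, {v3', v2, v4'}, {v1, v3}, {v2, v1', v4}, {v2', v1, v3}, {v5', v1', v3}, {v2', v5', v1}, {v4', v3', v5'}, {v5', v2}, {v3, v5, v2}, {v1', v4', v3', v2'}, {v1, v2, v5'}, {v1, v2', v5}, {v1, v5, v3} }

Suppose v5 = 1.
The clause (v1') is unit, so v1 = 0.
The clause (v3) is unit, so v3 = 1.
The clause (v2') is unit, so v2 = 0.
That conflicts with the unit clause (v2).
So every satisfying assignment has v5 = False.

False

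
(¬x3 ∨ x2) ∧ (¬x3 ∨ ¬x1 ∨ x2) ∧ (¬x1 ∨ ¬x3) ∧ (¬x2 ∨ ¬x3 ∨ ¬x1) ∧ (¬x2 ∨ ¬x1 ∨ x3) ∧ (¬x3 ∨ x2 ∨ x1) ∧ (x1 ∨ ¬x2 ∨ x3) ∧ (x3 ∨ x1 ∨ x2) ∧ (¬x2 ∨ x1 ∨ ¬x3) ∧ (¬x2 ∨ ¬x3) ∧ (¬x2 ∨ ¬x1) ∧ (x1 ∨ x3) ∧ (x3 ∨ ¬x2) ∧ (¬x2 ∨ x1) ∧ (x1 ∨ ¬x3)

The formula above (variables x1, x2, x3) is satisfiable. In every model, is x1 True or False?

Suppose x1 = False.
Unit clause (x3) forces x3 = True.
That conflicts with the unit clause (¬x3).
So every satisfying assignment has x1 = True.

True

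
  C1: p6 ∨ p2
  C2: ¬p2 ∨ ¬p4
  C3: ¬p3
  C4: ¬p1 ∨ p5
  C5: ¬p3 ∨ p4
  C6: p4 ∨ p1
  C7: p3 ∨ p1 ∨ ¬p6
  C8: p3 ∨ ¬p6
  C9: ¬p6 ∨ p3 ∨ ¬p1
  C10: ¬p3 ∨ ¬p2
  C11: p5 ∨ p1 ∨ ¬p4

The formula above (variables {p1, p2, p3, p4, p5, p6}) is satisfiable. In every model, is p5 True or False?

True

Suppose p5 = False.
(¬p3) alone gives p3 = False.
(¬p1) alone gives p1 = False.
(p4) alone gives p4 = True.
That conflicts with the unit clause (¬p4).
So every satisfying assignment has p5 = True.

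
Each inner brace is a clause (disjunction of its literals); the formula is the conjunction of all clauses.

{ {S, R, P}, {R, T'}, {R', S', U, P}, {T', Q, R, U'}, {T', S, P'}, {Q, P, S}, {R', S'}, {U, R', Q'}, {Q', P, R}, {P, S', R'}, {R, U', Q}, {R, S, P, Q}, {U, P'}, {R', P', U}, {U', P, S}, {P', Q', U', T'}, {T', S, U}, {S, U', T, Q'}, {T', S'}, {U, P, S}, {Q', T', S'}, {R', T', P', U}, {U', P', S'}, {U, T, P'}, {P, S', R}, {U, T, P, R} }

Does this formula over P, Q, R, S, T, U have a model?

Satisfiable

Branch on R: set R = 1.
Unit clause (S') forces S = 0.
Branch on T: set T = 0.
Branch on Q: set Q = 0.
Unit clause (P) forces P = 1.
Unit clause (U) forces U = 1.
All clauses are satisfied.
A satisfying assignment: P=1,  Q=0,  R=1,  S=0,  T=0,  U=1.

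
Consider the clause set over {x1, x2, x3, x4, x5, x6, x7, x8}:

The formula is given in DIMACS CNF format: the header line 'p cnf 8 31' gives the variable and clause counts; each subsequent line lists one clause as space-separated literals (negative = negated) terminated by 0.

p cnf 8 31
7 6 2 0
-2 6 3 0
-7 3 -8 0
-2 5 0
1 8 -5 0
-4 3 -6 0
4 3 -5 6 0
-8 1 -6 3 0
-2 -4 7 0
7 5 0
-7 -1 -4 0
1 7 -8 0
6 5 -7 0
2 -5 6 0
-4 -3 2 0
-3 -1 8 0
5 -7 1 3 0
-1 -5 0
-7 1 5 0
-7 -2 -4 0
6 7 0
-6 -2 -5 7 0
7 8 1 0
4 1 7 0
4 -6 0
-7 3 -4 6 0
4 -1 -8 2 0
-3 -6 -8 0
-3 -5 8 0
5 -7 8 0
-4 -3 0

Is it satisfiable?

Suppose x2 = True.
(x5) alone gives x5 = True.
(¬x1) alone gives x1 = False.
(x8) alone gives x8 = True.
(x7) alone gives x7 = True.
(x3) alone gives x3 = True.
(¬x4) alone gives x4 = False.
(¬x6) alone gives x6 = False.
All clauses are satisfied.
A satisfying assignment: x1=False, x2=True, x3=True, x4=False, x5=True, x6=False, x7=True, x8=True.

Yes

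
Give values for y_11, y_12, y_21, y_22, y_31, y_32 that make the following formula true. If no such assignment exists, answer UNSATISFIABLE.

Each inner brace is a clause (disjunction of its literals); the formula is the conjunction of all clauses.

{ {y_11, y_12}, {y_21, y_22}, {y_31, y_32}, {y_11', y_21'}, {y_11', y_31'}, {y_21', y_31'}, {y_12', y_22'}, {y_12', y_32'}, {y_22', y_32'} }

Branch on y_11: set y_11 = 1.
From the singleton clause (y_21'), y_21 = 0.
From the singleton clause (y_22), y_22 = 1.
From the singleton clause (y_31'), y_31 = 0.
From the singleton clause (y_32), y_32 = 1.
But (y_32') is also a unit clause — contradiction.
Undo y_11 and try y_11 = 0.
From the singleton clause (y_12), y_12 = 1.
From the singleton clause (y_22'), y_22 = 0.
From the singleton clause (y_21), y_21 = 1.
From the singleton clause (y_31'), y_31 = 0.
From the singleton clause (y_32), y_32 = 1.
But (y_32') is also a unit clause — contradiction.
Both values of y_11 lead to a conflict.

UNSATISFIABLE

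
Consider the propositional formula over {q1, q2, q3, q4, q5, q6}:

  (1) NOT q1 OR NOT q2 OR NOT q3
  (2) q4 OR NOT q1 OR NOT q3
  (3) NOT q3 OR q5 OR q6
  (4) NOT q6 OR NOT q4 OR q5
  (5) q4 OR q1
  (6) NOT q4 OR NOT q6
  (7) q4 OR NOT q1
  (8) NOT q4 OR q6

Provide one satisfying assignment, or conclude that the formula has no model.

UNSATISFIABLE

Suppose q4 = true.
Unit clause (NOT q6) forces q6 = false.
But (q6) is also a unit clause — contradiction.
Backtrack on q4: now try q4 = false.
Unit clause (q1) forces q1 = true.
But (NOT q1) is also a unit clause — contradiction.
Either choice for q4 ends in contradiction.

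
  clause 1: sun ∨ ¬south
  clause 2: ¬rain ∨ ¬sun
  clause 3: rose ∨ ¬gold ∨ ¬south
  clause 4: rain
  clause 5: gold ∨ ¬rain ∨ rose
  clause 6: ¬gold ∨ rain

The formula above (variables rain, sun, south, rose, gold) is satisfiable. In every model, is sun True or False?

False

Suppose sun = True.
(¬rain) alone gives rain = False.
But (rain) is also a unit clause — contradiction.
So every satisfying assignment has sun = False.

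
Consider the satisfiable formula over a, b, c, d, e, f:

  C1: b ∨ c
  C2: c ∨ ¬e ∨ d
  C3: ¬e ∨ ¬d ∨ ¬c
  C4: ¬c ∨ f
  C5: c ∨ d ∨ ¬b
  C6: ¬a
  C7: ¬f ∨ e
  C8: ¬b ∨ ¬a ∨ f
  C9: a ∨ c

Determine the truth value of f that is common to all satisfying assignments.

True

Suppose f = False.
Unit clause (¬c) forces c = False.
Unit clause (b) forces b = True.
Unit clause (d) forces d = True.
Unit clause (¬a) forces a = False.
Now (a) is unsatisfied and unit — conflict.
So every satisfying assignment has f = True.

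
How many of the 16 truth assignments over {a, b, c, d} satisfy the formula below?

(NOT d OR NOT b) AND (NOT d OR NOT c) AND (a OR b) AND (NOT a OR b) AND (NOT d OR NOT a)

4

There are 2^4 = 16 truth assignments over (a, b, c, d).
Check each against the 5 clauses (columns in the order a, b, c, d):
  F F F F  ✗ fails (a OR b)
  F F F T  ✗ fails (a OR b)
  F F T F  ✗ fails (a OR b)
  F F T T  ✗ fails (NOT d OR NOT c)
  F T F F  ✓ satisfies all
  F T F T  ✗ fails (NOT d OR NOT b)
  F T T F  ✓ satisfies all
  F T T T  ✗ fails (NOT d OR NOT b)
  T F F F  ✗ fails (NOT a OR b)
  T F F T  ✗ fails (NOT a OR b)
  T F T F  ✗ fails (NOT a OR b)
  T F T T  ✗ fails (NOT d OR NOT c)
  T T F F  ✓ satisfies all
  T T F T  ✗ fails (NOT d OR NOT b)
  T T T F  ✓ satisfies all
  T T T T  ✗ fails (NOT d OR NOT b)
4 of the 16 rows are models.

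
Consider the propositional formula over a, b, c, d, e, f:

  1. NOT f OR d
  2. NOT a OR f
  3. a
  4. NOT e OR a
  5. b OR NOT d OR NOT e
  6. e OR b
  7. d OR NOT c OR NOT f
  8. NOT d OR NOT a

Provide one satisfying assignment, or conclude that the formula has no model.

UNSATISFIABLE

The clause (a) is unit, so a = true.
The clause (f) is unit, so f = true.
The clause (d) is unit, so d = true.
That conflicts with the unit clause (NOT d).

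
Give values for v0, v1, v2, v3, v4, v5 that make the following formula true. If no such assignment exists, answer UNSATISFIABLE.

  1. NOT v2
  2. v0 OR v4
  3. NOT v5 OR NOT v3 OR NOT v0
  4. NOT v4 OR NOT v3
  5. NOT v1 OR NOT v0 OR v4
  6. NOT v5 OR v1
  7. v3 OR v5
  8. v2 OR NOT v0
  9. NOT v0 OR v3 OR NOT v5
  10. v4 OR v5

v0=false; v1=true; v2=false; v3=false; v4=true; v5=true

The clause (NOT v2) is unit, so v2 = false.
The clause (NOT v0) is unit, so v0 = false.
The clause (v4) is unit, so v4 = true.
The clause (NOT v3) is unit, so v3 = false.
The clause (v5) is unit, so v5 = true.
The clause (v1) is unit, so v1 = true.
Every clause now holds.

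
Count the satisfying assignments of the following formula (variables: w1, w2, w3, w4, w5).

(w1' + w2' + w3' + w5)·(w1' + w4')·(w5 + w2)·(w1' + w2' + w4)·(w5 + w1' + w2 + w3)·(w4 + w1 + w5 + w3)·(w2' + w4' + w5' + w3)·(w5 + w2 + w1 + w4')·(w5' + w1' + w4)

10

There are 2^5 = 32 truth assignments over (w1, w2, w3, w4, w5).
Split on w5. With w5 = 1, the clauses containing w5 are satisfied and w5' drops from the rest; 7 of the 2^4 = 16 assignments to the other variables satisfy what remains.
With w5 = 0, by the same count on the reduced clause set, 3 assignments work.
Total: 7 + 3 = 10.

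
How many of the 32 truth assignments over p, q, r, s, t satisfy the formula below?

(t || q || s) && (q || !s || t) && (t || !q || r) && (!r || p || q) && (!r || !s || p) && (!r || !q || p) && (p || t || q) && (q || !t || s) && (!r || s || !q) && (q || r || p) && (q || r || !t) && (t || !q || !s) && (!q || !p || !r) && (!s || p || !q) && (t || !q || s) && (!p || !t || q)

3

There are 2^5 = 32 truth assignments over (p, q, r, s, t).
Split on t. With t = true, the clauses containing t are satisfied and !t drops from the rest; 3 of the 2^4 = 16 assignments to the other variables satisfy what remains.
With t = false, by the same count on the reduced clause set, 0 assignments work.
(One model: p=F, q=T, r=F, s=F, t=T.)
Total: 3 + 0 = 3.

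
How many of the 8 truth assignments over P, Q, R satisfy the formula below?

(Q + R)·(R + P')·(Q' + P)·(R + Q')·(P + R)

3

There are 2^3 = 8 truth assignments over (P, Q, R).
Check each against the 5 clauses (columns in the order P, Q, R):
  F F F  ✗ fails (Q + R)
  F F T  ✓ satisfies all
  F T F  ✗ fails (Q' + P)
  F T T  ✗ fails (Q' + P)
  T F F  ✗ fails (Q + R)
  T F T  ✓ satisfies all
  T T F  ✗ fails (R + P')
  T T T  ✓ satisfies all
3 of the 8 rows are models.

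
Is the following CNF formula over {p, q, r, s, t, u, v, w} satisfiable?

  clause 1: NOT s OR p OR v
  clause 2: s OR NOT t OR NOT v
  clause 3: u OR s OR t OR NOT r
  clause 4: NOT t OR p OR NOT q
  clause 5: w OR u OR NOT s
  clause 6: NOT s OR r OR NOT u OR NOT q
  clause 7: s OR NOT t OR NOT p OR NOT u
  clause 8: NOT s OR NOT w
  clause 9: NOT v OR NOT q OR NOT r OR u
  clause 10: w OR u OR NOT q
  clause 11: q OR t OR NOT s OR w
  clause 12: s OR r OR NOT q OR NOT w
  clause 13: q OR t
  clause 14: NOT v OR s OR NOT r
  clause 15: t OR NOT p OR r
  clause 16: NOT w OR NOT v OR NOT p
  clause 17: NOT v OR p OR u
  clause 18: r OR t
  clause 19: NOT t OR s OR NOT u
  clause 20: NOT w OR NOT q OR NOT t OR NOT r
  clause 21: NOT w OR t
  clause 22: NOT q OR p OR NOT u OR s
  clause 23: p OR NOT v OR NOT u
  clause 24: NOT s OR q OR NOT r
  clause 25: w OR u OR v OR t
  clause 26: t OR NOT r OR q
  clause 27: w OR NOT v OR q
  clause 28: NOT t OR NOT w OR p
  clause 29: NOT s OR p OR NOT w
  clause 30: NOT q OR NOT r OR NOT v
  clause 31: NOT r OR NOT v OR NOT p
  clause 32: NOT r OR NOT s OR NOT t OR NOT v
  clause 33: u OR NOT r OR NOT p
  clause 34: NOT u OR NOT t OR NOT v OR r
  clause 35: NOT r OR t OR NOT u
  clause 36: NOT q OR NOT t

Case s = false:
Case t = true:
Unit clause (NOT v) forces v = false.
Unit clause (NOT u) forces u = false.
Unit clause (NOT q) forces q = false.
Case w = false:
Case r = false:
No clause remains; p is free.
A satisfying assignment: p ↦ false, q ↦ false, r ↦ false, s ↦ false, t ↦ true, u ↦ false, v ↦ false, w ↦ false.

Yes, satisfiable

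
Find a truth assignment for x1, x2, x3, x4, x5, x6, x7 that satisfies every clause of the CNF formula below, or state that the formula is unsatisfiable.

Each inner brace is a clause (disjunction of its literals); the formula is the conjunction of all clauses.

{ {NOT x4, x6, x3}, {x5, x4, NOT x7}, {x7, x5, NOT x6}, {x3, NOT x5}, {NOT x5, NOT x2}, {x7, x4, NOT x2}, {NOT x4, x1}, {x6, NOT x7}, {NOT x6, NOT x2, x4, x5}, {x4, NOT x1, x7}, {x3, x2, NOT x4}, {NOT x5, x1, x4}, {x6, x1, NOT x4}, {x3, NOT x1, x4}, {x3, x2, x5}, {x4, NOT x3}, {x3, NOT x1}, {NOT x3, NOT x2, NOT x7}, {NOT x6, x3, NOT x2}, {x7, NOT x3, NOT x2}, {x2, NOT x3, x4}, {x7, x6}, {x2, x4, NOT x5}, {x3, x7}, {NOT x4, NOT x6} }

UNSATISFIABLE

Try x3 = true.
The clause (x4) is unit, so x4 = true.
The clause (x1) is unit, so x1 = true.
The clause (NOT x6) is unit, so x6 = false.
The clause (NOT x7) is unit, so x7 = false.
But (x7) is also a unit clause — contradiction.
So x3 must be the other value — set x3 = false.
The clause (NOT x5) is unit, so x5 = false.
The clause (x2) is unit, so x2 = true.
The clause (NOT x1) is unit, so x1 = false.
The clause (NOT x4) is unit, so x4 = false.
The clause (NOT x7) is unit, so x7 = false.
But (x7) is also a unit clause — contradiction.
Neither x3 = true nor x3 = false works.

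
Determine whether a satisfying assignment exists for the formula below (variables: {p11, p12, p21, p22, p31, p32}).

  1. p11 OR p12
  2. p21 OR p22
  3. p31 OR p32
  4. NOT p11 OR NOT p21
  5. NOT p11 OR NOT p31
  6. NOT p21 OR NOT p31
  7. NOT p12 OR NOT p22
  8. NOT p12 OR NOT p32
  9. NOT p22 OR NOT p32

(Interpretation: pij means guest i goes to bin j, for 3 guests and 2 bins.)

Unsatisfiable

Try p11 = true.
Unit clause (NOT p21) forces p21 = false.
Unit clause (p22) forces p22 = true.
Unit clause (NOT p31) forces p31 = false.
Unit clause (p32) forces p32 = true.
But (NOT p32) is also a unit clause — contradiction.
That branch fails; take p11 = false instead.
Unit clause (p12) forces p12 = true.
Unit clause (NOT p22) forces p22 = false.
Unit clause (p21) forces p21 = true.
Unit clause (NOT p31) forces p31 = false.
Unit clause (p32) forces p32 = true.
But (NOT p32) is also a unit clause — contradiction.
Neither p11 = true nor p11 = false works.
No assignment satisfies every clause.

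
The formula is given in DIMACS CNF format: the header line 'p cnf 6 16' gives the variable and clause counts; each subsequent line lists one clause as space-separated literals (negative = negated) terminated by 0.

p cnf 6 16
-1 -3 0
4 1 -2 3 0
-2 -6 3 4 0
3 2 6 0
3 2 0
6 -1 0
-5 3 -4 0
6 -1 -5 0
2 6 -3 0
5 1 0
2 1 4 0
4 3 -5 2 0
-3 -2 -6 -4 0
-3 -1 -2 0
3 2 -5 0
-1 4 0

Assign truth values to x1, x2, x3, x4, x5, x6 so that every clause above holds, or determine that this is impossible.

x1: False, x2: True, x3: True, x4: True, x5: True, x6: False

Try x1 = False.
The clause (x5) is unit, so x5 = True.
Try x3 = True.
Try x2 = True.
Try x6 = False.
All clauses hold; x4 can take either value.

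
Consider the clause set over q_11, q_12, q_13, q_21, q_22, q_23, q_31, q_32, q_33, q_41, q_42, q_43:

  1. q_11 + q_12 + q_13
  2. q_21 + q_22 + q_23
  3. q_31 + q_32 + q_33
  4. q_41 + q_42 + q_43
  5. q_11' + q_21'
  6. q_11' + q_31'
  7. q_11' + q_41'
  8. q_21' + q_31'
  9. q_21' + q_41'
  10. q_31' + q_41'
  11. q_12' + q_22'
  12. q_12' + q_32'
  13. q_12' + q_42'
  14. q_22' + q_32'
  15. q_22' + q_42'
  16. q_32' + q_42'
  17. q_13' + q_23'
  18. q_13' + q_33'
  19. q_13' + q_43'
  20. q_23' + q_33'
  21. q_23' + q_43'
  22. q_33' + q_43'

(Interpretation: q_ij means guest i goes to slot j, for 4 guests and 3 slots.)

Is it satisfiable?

Branch on q_11: set q_11 = 0.
Branch on q_12: set q_12 = 1.
The clause (q_22') is unit, so q_22 = 0.
The clause (q_32') is unit, so q_32 = 0.
The clause (q_42') is unit, so q_42 = 0.
Branch on q_21: set q_21 = 1.
The clause (q_31') is unit, so q_31 = 0.
The clause (q_33) is unit, so q_33 = 1.
The clause (q_41') is unit, so q_41 = 0.
The clause (q_43) is unit, so q_43 = 1.
That conflicts with the unit clause (q_43').
Backtrack on q_21: now try q_21 = 0.
The clause (q_23) is unit, so q_23 = 1.
The clause (q_13') is unit, so q_13 = 0.
The clause (q_33') is unit, so q_33 = 0.
The clause (q_31) is unit, so q_31 = 1.
The clause (q_41') is unit, so q_41 = 0.
The clause (q_43) is unit, so q_43 = 1.
That conflicts with the unit clause (q_43').
Either choice for q_21 ends in contradiction.
Backtrack on q_12: now try q_12 = 0.
The clause (q_13) is unit, so q_13 = 1.
The clause (q_23') is unit, so q_23 = 0.
The clause (q_33') is unit, so q_33 = 0.
The clause (q_43') is unit, so q_43 = 0.
Branch on q_21: set q_21 = 1.
The clause (q_31') is unit, so q_31 = 0.
The clause (q_32) is unit, so q_32 = 1.
The clause (q_41') is unit, so q_41 = 0.
The clause (q_42) is unit, so q_42 = 1.
That conflicts with the unit clause (q_42').
Backtrack on q_21: now try q_21 = 0.
The clause (q_22) is unit, so q_22 = 1.
The clause (q_32') is unit, so q_32 = 0.
The clause (q_31) is unit, so q_31 = 1.
The clause (q_41') is unit, so q_41 = 0.
The clause (q_42) is unit, so q_42 = 1.
That conflicts with the unit clause (q_42').
Either choice for q_21 ends in contradiction.
Either choice for q_12 ends in contradiction.
Backtrack on q_11: now try q_11 = 1.
The clause (q_21') is unit, so q_21 = 0.
The clause (q_31') is unit, so q_31 = 0.
The clause (q_41') is unit, so q_41 = 0.
Branch on q_22: set q_22 = 1.
The clause (q_12') is unit, so q_12 = 0.
The clause (q_32') is unit, so q_32 = 0.
The clause (q_33) is unit, so q_33 = 1.
The clause (q_42') is unit, so q_42 = 0.
The clause (q_43) is unit, so q_43 = 1.
That conflicts with the unit clause (q_43').
Backtrack on q_22: now try q_22 = 0.
The clause (q_23) is unit, so q_23 = 1.
The clause (q_13') is unit, so q_13 = 0.
The clause (q_33') is unit, so q_33 = 0.
The clause (q_32) is unit, so q_32 = 1.
The clause (q_12') is unit, so q_12 = 0.
The clause (q_42') is unit, so q_42 = 0.
The clause (q_43) is unit, so q_43 = 1.
That conflicts with the unit clause (q_43').
Either choice for q_22 ends in contradiction.
Either choice for q_11 ends in contradiction.
No assignment satisfies every clause.

No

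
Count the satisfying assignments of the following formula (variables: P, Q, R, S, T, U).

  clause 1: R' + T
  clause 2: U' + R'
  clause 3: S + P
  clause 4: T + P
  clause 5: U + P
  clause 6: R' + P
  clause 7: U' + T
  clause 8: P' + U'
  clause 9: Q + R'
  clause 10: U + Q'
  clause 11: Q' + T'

5

There are 2^6 = 64 truth assignments over (P, Q, R, S, T, U).
Split on S. With S = 1, the clauses containing S are satisfied and S' drops from the rest; 3 of the 2^5 = 32 assignments to the other variables satisfy what remains.
With S = 0, by the same count on the reduced clause set, 2 assignments work.
Total: 3 + 2 = 5.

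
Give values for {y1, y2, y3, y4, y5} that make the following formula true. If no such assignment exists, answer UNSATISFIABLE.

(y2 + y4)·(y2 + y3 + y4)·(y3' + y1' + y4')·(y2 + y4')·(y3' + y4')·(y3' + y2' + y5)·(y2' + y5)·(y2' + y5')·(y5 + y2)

UNSATISFIABLE

Branch on y2: set y2 = 1.
From the singleton clause (y5), y5 = 1.
Now (y5') is unsatisfied and unit — conflict.
So y2 must be the other value — set y2 = 0.
From the singleton clause (y4), y4 = 1.
Now (y4') is unsatisfied and unit — conflict.
Either choice for y2 ends in contradiction.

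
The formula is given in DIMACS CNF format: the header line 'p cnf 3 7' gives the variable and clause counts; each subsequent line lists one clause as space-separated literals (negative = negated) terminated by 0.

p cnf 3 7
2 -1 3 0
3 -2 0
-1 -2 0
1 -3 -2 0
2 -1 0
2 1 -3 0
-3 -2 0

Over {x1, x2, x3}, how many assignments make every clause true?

There are 2^3 = 8 truth assignments over (x1, x2, x3).
Check each against the 7 clauses (columns in the order x1, x2, x3):
  F F F  ✓ satisfies all
  F F T  ✗ fails (x2 ∨ x1 ∨ ¬x3)
  F T F  ✗ fails (x3 ∨ ¬x2)
  F T T  ✗ fails (x1 ∨ ¬x3 ∨ ¬x2)
  T F F  ✗ fails (x2 ∨ ¬x1 ∨ x3)
  T F T  ✗ fails (x2 ∨ ¬x1)
  T T F  ✗ fails (x3 ∨ ¬x2)
  T T T  ✗ fails (¬x1 ∨ ¬x2)
1 of the 8 rows is a model.

1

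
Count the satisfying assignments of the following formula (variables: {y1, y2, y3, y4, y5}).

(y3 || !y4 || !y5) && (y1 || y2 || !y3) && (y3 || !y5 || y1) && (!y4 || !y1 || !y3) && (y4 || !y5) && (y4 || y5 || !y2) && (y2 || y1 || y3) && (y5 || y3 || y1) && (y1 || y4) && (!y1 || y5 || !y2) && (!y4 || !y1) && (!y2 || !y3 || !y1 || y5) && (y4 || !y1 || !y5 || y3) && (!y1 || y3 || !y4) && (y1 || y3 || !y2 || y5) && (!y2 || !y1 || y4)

4

There are 2^5 = 32 truth assignments over (y1, y2, y3, y4, y5).
Split on y3. With y3 = true, the clauses containing y3 are satisfied and !y3 drops from the rest; 3 of the 2^4 = 16 assignments to the other variables satisfy what remains.
With y3 = false, by the same count on the reduced clause set, 1 assignment works.
(One model: y1=F, y2=T, y3=T, y4=T, y5=F.)
Total: 3 + 1 = 4.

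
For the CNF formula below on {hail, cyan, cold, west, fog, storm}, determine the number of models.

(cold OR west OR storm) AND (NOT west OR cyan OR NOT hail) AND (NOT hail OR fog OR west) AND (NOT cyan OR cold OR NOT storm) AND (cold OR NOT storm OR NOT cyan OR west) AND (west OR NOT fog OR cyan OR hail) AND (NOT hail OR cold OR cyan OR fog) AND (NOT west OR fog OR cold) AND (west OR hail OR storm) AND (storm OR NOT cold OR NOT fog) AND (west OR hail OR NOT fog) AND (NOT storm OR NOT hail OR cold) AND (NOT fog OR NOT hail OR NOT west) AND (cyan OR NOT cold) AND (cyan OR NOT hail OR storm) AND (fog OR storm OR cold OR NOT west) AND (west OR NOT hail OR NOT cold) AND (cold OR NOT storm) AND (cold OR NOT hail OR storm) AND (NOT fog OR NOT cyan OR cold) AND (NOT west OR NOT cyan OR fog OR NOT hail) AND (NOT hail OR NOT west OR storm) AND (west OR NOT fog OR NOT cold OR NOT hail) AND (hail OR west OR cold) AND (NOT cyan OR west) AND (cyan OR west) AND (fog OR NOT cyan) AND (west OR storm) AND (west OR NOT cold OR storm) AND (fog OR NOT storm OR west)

There are 2^6 = 64 truth assignments over (hail, cyan, cold, west, fog, storm).
Split on cold. With cold = true, the clauses containing cold are satisfied and NOT cold drops from the rest; 1 of the 2^5 = 32 assignments to the other variables satisfy what remains.
With cold = false, by the same count on the reduced clause set, 1 assignment works.
(One model: hail=F, cyan=F, cold=F, west=T, fog=T, storm=F.)
Total: 1 + 1 = 2.

2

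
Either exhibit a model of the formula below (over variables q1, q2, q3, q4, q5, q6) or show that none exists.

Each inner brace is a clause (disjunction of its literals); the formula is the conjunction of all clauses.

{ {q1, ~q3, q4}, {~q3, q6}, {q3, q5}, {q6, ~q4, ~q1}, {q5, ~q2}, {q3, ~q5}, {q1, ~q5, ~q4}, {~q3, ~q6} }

UNSATISFIABLE

Case q3 = 0:
(q5) alone gives q5 = 1.
That conflicts with the unit clause (~q5).
That branch fails; take q3 = 1 instead.
(q6) alone gives q6 = 1.
That conflicts with the unit clause (~q6).
Neither q3 = 1 nor q3 = 0 works.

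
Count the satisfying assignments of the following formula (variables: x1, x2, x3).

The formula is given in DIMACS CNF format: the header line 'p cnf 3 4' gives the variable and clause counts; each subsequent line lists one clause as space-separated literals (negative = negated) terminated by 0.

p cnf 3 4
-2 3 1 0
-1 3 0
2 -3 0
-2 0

1

There are 2^3 = 8 truth assignments over (x1, x2, x3).
Split on x1. With x1 = True, the clauses containing x1 are satisfied and ¬x1 drops from the rest; 0 of the 2^2 = 4 assignments to the other variables satisfy what remains.
With x1 = False, by the same count on the reduced clause set, 1 assignment works.
(One model: x1=F, x2=F, x3=F.)
Total: 0 + 1 = 1.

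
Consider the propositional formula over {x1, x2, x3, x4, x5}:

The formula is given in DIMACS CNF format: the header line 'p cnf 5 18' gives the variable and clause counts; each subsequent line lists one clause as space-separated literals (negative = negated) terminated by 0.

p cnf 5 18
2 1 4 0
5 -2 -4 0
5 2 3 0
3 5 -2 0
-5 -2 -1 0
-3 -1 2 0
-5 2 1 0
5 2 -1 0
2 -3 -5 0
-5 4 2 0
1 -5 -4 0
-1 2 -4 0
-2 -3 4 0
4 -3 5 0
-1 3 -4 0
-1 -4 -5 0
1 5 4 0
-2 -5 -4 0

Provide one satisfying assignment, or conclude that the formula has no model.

x1: False, x2: True, x3: False, x4: False, x5: True

Case x2 = True:
Case x5 = True:
From the singleton clause (¬x1), x1 = False.
From the singleton clause (¬x4), x4 = False.
From the singleton clause (¬x3), x3 = False.
All clauses are satisfied.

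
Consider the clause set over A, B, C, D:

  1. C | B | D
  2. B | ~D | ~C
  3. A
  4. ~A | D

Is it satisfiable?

The clause (A) is unit, so A = 1.
The clause (D) is unit, so D = 1.
Try B = 1.
All clauses hold; C can take either value.
A satisfying assignment: A=1, B=1, C=1, D=1.

Yes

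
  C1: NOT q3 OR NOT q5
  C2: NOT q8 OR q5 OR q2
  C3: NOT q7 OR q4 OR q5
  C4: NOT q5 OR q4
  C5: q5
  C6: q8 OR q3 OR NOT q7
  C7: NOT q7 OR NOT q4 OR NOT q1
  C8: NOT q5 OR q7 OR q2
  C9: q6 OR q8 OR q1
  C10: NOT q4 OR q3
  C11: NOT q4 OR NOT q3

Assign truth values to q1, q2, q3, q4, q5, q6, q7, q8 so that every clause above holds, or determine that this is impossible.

UNSATISFIABLE

Unit clause (q5) forces q5 = true.
Unit clause (NOT q3) forces q3 = false.
Unit clause (q4) forces q4 = true.
Now (NOT q4) is unsatisfied and unit — conflict.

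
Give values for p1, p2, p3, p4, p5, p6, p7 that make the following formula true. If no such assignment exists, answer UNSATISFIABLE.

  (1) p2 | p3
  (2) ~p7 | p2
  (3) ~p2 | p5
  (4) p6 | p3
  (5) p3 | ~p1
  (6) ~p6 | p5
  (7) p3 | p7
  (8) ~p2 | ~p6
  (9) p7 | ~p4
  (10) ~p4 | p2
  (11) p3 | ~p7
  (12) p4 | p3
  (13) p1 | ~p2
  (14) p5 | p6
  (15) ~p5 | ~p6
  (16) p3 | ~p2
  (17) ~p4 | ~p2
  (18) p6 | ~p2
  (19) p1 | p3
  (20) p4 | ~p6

p1: 1, p2: 0, p3: 1, p4: 0, p5: 1, p6: 0, p7: 0

Case p2 = 0:
From the singleton clause (p3), p3 = 1.
From the singleton clause (~p7), p7 = 0.
From the singleton clause (~p4), p4 = 0.
From the singleton clause (~p6), p6 = 0.
From the singleton clause (p5), p5 = 1.
All clauses hold; p1 can take either value.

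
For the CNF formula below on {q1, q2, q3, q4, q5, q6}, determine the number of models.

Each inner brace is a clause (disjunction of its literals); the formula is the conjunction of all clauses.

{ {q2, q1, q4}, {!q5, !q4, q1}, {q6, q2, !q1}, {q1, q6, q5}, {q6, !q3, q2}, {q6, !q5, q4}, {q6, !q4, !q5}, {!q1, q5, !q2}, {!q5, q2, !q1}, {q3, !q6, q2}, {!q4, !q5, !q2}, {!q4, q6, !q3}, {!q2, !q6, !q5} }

7

There are 2^6 = 64 truth assignments over (q1, q2, q3, q4, q5, q6).
Split on q5. With q5 = true, the clauses containing q5 are satisfied and !q5 drops from the rest; 0 of the 2^5 = 32 assignments to the other variables satisfy what remains.
With q5 = false, by the same count on the reduced clause set, 7 assignments work.
Total: 0 + 7 = 7.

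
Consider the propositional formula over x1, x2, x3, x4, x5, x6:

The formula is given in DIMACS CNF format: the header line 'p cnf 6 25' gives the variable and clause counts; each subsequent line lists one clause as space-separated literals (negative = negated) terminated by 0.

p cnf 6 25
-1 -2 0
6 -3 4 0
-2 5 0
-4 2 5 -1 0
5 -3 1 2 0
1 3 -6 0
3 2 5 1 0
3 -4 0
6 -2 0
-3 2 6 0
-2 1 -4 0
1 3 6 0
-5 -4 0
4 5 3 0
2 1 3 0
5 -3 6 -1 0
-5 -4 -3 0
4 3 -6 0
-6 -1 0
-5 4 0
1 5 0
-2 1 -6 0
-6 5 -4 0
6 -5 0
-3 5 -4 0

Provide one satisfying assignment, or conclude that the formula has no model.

Case x1 = False:
Unit clause (x5) forces x5 = True.
Unit clause (¬x4) forces x4 = False.
But (x4) is also a unit clause — contradiction.
Undo x1 and try x1 = True.
Unit clause (¬x2) forces x2 = False.
Unit clause (¬x6) forces x6 = False.
Unit clause (¬x3) forces x3 = False.
Unit clause (¬x4) forces x4 = False.
Unit clause (x5) forces x5 = True.
But (¬x5) is also a unit clause — contradiction.
Neither x1 = True nor x1 = False works.

UNSATISFIABLE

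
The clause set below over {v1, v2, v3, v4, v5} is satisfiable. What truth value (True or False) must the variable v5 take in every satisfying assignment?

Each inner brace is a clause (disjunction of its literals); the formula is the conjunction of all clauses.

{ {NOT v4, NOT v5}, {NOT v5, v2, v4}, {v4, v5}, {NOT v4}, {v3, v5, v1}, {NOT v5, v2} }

True

Suppose v5 = false.
From the singleton clause (v4), v4 = true.
Now (NOT v4) is unsatisfied and unit — conflict.
So every satisfying assignment has v5 = True.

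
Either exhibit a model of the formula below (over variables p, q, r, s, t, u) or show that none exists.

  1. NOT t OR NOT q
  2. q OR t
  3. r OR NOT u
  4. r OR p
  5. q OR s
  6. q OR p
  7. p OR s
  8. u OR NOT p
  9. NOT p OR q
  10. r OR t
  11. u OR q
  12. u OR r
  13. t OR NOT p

Case t = false:
(q) alone gives q = true.
(r) alone gives r = true.
(NOT p) alone gives p = false.
(s) alone gives s = true.
All clauses hold; u can take either value.

p=false,  q=true,  r=true,  s=true,  t=false,  u=true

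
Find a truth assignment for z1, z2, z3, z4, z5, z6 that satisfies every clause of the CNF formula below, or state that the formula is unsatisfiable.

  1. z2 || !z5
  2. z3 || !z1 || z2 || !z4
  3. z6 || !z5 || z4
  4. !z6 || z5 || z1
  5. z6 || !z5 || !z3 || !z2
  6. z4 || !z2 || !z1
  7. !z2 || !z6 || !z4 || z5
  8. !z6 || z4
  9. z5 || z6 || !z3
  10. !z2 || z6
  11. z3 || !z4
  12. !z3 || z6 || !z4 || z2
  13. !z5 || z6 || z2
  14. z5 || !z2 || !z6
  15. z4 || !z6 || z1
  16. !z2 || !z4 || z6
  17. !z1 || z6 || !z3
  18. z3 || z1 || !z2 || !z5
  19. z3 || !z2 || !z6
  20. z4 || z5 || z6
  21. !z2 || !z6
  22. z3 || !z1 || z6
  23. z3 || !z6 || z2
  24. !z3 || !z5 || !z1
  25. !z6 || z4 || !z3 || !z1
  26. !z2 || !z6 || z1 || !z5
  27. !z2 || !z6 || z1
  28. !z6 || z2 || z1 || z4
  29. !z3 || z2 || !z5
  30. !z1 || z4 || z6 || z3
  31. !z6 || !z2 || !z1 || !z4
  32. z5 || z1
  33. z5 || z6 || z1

Try z2 = false.
Unit clause (!z5) forces z5 = false.
Unit clause (z1) forces z1 = true.
Try z3 = true.
Unit clause (z6) forces z6 = true.
Unit clause (z4) forces z4 = true.
All clauses are satisfied.

z1=true, z2=false, z3=true, z4=true, z5=false, z6=true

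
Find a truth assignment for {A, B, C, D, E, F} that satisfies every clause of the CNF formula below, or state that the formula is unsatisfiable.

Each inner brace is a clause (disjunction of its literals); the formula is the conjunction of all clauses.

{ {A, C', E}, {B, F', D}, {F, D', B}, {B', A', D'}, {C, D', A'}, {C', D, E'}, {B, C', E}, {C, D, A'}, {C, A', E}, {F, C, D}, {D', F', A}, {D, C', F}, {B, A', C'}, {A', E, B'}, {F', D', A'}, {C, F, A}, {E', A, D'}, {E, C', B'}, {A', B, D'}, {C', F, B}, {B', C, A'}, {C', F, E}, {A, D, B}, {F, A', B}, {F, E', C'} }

A=0,  B=1,  C=0,  D=0,  E=0,  F=1

Branch on A: set A = 0.
Branch on C: set C = 0.
(F) alone gives F = 1.
(D') alone gives D = 0.
(B) alone gives B = 1.
No clause remains; E is free.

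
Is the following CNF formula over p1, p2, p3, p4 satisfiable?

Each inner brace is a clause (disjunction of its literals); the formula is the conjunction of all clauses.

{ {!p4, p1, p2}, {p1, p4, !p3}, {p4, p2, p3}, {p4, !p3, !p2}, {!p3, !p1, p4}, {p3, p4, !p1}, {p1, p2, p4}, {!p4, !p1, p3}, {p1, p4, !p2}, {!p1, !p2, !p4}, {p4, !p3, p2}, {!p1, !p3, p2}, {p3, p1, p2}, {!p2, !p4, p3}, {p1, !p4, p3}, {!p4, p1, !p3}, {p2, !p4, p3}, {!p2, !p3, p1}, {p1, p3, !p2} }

No, unsatisfiable

Case p4 = false:
Case p1 = true:
From the singleton clause (!p3), p3 = false.
Now (p3) is unsatisfied and unit — conflict.
So p1 must be the other value — set p1 = false.
From the singleton clause (!p3), p3 = false.
From the singleton clause (p2), p2 = true.
Now (!p2) is unsatisfied and unit — conflict.
Both values of p1 lead to a conflict.
So p4 must be the other value — set p4 = true.
Case p1 = true:
From the singleton clause (p3), p3 = true.
From the singleton clause (!p2), p2 = false.
Now (p2) is unsatisfied and unit — conflict.
So p1 must be the other value — set p1 = false.
From the singleton clause (p2), p2 = true.
From the singleton clause (p3), p3 = true.
Now (!p3) is unsatisfied and unit — conflict.
Both values of p1 lead to a conflict.
Both values of p4 lead to a conflict.
No assignment satisfies every clause.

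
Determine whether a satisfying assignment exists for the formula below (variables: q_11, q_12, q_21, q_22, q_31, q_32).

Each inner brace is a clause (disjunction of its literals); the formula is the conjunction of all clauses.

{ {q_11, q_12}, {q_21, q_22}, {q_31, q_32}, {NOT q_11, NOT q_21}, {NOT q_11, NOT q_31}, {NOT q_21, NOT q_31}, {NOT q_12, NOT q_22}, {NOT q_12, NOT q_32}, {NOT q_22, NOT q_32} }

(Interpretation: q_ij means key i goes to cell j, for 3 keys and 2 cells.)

Branch on q_11: set q_11 = true.
Unit clause (NOT q_21) forces q_21 = false.
Unit clause (q_22) forces q_22 = true.
Unit clause (NOT q_31) forces q_31 = false.
Unit clause (q_32) forces q_32 = true.
But (NOT q_32) is also a unit clause — contradiction.
That branch fails; take q_11 = false instead.
Unit clause (q_12) forces q_12 = true.
Unit clause (NOT q_22) forces q_22 = false.
Unit clause (q_21) forces q_21 = true.
Unit clause (NOT q_31) forces q_31 = false.
Unit clause (q_32) forces q_32 = true.
But (NOT q_32) is also a unit clause — contradiction.
Both values of q_11 lead to a conflict.
No assignment satisfies every clause.

Unsatisfiable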